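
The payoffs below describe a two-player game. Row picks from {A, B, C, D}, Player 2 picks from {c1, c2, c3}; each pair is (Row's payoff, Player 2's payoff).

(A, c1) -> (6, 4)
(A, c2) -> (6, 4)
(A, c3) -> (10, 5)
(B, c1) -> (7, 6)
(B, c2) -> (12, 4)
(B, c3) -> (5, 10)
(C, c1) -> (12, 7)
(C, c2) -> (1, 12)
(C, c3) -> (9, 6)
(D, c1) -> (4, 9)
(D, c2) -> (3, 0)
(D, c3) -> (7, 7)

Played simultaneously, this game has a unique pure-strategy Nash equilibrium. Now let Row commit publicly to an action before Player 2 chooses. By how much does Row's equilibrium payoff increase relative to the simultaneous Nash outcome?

Backward induction with Row moving first.
- A: BR = c3, leader payoff 10.
- B: BR = c3, leader payoff 5.
- C: BR = c2, leader payoff 1.
- D: BR = c1, leader payoff 4.
Row's induced payoffs are 10, 5, 1, 4, so Row commits to A. Subgame-perfect outcome: (A, c3) with payoffs (10, 5).
Now find the simultaneous Nash equilibrium.
Row's best replies: c1→C; c2→B; c3→A.
Player 2's best replies: A→c3; B→c3; C→c2; D→c1.
Only (A, c3) has each player best-responding; Nash payoffs (10, 5).
Row's commitment gain: 10 − 10 = 0.

0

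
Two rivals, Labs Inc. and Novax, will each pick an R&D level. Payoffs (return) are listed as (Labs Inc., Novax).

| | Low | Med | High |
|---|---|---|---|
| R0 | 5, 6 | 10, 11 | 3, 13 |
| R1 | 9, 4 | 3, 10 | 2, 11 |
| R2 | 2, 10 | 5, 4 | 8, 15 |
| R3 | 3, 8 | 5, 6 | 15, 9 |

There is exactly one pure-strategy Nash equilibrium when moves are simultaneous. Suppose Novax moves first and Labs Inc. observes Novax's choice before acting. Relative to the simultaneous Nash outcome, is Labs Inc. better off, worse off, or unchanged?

worse off

Solve by backward induction (Novax leads).
- Low: BR = R1, leader payoff 4.
- Med: BR = R0, leader payoff 11.
- High: BR = R3, leader payoff 9.
Among 4, 11, 9, the best is 11 at Med. Subgame-perfect outcome: (R0, Med) with payoffs (10, 11).
Under simultaneous play:
Labs Inc.'s best replies: Low→R1; Med→R0; High→R3.
Novax's best replies: R0→High; R1→High; R2→High; R3→High.
The unique mutual best reply is (R3, High), giving (15, 9).
Labs Inc. earns 10 sequentially versus 15 at the Nash outcome: worse off.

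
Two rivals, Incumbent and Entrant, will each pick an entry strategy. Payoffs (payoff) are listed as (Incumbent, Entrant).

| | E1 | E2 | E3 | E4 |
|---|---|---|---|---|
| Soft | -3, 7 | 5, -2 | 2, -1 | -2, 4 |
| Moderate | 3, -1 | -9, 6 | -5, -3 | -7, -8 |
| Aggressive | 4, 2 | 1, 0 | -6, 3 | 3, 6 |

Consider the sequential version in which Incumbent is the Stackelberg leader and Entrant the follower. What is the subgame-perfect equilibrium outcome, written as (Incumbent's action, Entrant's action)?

Backward induction with Incumbent moving first.
- Soft: BR = E1, leader payoff -3.
- Moderate: BR = E2, leader payoff -9.
- Aggressive: BR = E4, leader payoff 3.
Incumbent's induced payoffs are -3, -9, 3, so Incumbent commits to Aggressive. Subgame-perfect outcome: (Aggressive, E4) with payoffs (3, 6).

(Aggressive, E4)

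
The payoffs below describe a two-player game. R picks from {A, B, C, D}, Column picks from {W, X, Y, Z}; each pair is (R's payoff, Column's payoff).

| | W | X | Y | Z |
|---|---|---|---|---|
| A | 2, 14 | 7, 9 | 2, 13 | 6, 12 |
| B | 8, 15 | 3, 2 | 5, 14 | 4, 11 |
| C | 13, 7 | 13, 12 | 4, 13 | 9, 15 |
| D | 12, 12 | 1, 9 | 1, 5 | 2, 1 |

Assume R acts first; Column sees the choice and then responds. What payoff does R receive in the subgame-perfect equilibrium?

12

Backward induction with R moving first.
- A: Column compares 14, 9, 13, 12 and picks W; R would get 2.
- B: Column compares 15, 2, 14, 11 and picks W; R would get 8.
- C: Column compares 7, 12, 13, 15 and picks Z; R would get 9.
- D: Column compares 12, 9, 5, 1 and picks W; R would get 12.
R's induced payoffs are 2, 8, 9, 12, so R commits to D. Subgame-perfect outcome: (D, W) with payoffs (12, 12).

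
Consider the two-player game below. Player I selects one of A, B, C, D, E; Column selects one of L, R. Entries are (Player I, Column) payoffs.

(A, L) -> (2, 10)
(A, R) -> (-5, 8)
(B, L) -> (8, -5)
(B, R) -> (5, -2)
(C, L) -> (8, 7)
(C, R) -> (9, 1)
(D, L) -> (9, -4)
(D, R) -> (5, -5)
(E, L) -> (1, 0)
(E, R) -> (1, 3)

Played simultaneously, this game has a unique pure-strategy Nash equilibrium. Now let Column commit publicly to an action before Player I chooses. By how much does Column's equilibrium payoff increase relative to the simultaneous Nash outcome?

5

Solve by backward induction (Column leads).
- L → Player I plays D (best of 2, 8, 8, 9, 1); Column gets -4.
- R → Player I plays C (best of -5, 5, 9, 5, 1); Column gets 1.
Among -4, 1, the best is 1 at R. Subgame-perfect outcome: (C, R) with payoffs (9, 1).
For the simultaneous game, intersect best replies.
Player I's best replies: L→D; R→C.
Column's best replies: A→L; B→R; C→L; D→L; E→R.
Only (D, L) has each player best-responding; Nash payoffs (9, -4).
Column's commitment gain: 1 − -4 = 5.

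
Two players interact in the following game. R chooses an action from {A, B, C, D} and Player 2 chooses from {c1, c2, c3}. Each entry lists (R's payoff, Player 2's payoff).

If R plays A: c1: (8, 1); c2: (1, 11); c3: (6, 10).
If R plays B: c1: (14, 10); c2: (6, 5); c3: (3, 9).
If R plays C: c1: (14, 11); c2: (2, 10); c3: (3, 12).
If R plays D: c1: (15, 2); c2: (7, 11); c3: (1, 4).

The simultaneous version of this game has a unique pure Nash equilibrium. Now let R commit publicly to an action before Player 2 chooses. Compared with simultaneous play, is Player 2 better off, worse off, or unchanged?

worse off

Backward induction with R moving first.
- A → Player 2 plays c2 (best of 1, 11, 10); R gets 1.
- B → Player 2 plays c1 (best of 10, 5, 9); R gets 14.
- C → Player 2 plays c3 (best of 11, 10, 12); R gets 3.
- D → Player 2 plays c2 (best of 2, 11, 4); R gets 7.
R's induced payoffs are 1, 14, 3, 7, so R commits to B. Subgame-perfect outcome: (B, c1) with payoffs (14, 10).
Now find the simultaneous Nash equilibrium.
R's best replies: c1→D; c2→D; c3→A.
Player 2's best replies: A→c2; B→c1; C→c3; D→c2.
The unique mutual best reply is (D, c2), giving (7, 11).
Player 2 earns 10 sequentially versus 11 at the Nash outcome: worse off.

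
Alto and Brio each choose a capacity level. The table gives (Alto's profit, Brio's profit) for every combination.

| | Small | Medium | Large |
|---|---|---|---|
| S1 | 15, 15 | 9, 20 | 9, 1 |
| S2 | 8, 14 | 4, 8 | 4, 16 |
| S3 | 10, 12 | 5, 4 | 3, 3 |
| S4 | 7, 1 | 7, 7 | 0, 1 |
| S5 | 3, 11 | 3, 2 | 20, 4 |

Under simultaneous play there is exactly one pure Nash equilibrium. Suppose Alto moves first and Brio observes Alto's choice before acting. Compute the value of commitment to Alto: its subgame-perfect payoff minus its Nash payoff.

Solve by backward induction (Alto leads).
- S1: Brio compares 15, 20, 1 and picks Medium; Alto would get 9.
- S2: Brio compares 14, 8, 16 and picks Large; Alto would get 4.
- S3: Brio compares 12, 4, 3 and picks Small; Alto would get 10.
- S4: Brio compares 1, 7, 1 and picks Medium; Alto would get 7.
- S5: Brio compares 11, 2, 4 and picks Small; Alto would get 3.
Alto's induced payoffs are 9, 4, 10, 7, 3, so Alto commits to S3. Subgame-perfect outcome: (S3, Small) with payoffs (10, 12).
Under simultaneous play:
Alto's best replies: Small→S1; Medium→S1; Large→S5.
Brio's best replies: S1→Medium; S2→Large; S3→Small; S4→Medium; S5→Small.
Only (S1, Medium) has each player best-responding; Nash payoffs (9, 20).
Alto's commitment gain: 10 − 9 = 1.

1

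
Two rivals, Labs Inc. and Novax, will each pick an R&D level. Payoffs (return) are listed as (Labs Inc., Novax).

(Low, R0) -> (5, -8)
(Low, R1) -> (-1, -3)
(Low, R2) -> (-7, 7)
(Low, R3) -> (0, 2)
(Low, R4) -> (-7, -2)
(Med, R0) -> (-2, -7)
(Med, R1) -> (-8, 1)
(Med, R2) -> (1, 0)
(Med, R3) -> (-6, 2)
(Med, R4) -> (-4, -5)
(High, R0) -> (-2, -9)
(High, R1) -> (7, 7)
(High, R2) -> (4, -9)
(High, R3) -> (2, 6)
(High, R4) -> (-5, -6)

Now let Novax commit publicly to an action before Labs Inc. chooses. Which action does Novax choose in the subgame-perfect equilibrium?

R1

Labs Inc. best-responds to each possible Novax move:
- R0 → Labs Inc. plays Low (best of 5, -2, -2); Novax gets -8.
- R1 → Labs Inc. plays High (best of -1, -8, 7); Novax gets 7.
- R2 → Labs Inc. plays High (best of -7, 1, 4); Novax gets -9.
- R3 → Labs Inc. plays High (best of 0, -6, 2); Novax gets 6.
- R4 → Labs Inc. plays Med (best of -7, -4, -5); Novax gets -5.
Among -8, 7, -9, 6, -5, the best is 7 at R1. Subgame-perfect outcome: (High, R1) with payoffs (7, 7).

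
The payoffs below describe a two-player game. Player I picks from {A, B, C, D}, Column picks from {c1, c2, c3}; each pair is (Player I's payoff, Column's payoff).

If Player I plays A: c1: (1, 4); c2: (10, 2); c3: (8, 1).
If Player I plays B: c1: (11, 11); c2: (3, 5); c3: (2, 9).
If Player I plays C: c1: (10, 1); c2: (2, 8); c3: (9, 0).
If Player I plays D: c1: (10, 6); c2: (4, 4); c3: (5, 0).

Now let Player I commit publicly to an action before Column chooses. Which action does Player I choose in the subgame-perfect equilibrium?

Column best-responds to each possible Player I move:
- A: Column compares 4, 2, 1 and picks c1; Player I would get 1.
- B: Column compares 11, 5, 9 and picks c1; Player I would get 11.
- C: Column compares 1, 8, 0 and picks c2; Player I would get 2.
- D: Column compares 6, 4, 0 and picks c1; Player I would get 10.
Among 1, 11, 2, 10, the best is 11 at B. Subgame-perfect outcome: (B, c1) with payoffs (11, 11).

B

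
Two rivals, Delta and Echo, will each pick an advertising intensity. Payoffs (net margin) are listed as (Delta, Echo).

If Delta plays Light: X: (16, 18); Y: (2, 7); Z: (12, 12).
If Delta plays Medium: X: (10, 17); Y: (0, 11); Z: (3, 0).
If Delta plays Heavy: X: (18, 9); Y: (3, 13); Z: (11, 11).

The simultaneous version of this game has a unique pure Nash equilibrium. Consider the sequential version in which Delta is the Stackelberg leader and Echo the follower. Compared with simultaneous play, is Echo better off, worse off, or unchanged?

better off

Solve by backward induction (Delta leads).
- Light: Echo compares 18, 7, 12 and picks X; Delta would get 16.
- Medium: Echo compares 17, 11, 0 and picks X; Delta would get 10.
- Heavy: Echo compares 9, 13, 11 and picks Y; Delta would get 3.
Delta's induced payoffs are 16, 10, 3, so Delta commits to Light. Subgame-perfect outcome: (Light, X) with payoffs (16, 18).
Under simultaneous play:
Delta's best replies: X→Heavy; Y→Heavy; Z→Light.
Echo's best replies: Light→X; Medium→X; Heavy→Y.
The unique mutual best reply is (Heavy, Y), giving (3, 13).
Echo earns 18 sequentially versus 13 at the Nash outcome: better off.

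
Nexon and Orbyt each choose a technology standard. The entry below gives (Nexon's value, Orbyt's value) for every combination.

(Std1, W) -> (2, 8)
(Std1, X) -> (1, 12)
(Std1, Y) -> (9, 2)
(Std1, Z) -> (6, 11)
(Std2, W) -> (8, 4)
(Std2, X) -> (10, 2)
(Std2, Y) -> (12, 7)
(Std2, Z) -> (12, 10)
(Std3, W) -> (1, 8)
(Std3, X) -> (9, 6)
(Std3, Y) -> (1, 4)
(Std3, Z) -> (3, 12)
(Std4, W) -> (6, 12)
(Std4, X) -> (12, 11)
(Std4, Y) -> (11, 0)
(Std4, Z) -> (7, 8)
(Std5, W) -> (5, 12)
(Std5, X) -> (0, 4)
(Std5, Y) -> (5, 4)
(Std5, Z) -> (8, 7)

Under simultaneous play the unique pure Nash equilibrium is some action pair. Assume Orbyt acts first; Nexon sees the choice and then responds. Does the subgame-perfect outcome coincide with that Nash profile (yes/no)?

Backward induction with Orbyt moving first.
- W: BR = Std2, leader payoff 4.
- X: BR = Std4, leader payoff 11.
- Y: BR = Std2, leader payoff 7.
- Z: BR = Std2, leader payoff 10.
Among 4, 11, 7, 10, the best is 11 at X. Subgame-perfect outcome: (Std4, X) with payoffs (12, 11).
Under simultaneous play:
Nexon's best replies: W→Std2; X→Std4; Y→Std2; Z→Std2.
Orbyt's best replies: Std1→X; Std2→Z; Std3→Z; Std4→W; Std5→W.
The unique mutual best reply is (Std2, Z), giving (12, 10).
Sequential outcome (Std4, X) differs from the Nash profile (Std2, Z).

no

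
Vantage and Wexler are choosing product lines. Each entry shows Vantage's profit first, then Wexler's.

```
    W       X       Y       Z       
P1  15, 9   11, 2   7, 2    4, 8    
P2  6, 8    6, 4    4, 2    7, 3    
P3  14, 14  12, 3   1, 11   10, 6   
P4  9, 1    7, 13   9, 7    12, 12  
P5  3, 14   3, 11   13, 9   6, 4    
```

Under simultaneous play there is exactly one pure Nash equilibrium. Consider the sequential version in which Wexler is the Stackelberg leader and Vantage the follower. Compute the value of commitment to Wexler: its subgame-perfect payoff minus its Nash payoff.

Solve by backward induction (Wexler leads).
- W: BR = P1, leader payoff 9.
- X: BR = P3, leader payoff 3.
- Y: BR = P5, leader payoff 9.
- Z: BR = P4, leader payoff 12.
Wexler's induced payoffs are 9, 3, 9, 12, so Wexler commits to Z. Subgame-perfect outcome: (P4, Z) with payoffs (12, 12).
Now find the simultaneous Nash equilibrium.
Vantage's best replies: W→P1; X→P3; Y→P5; Z→P4.
Wexler's best replies: P1→W; P2→W; P3→W; P4→X; P5→W.
Only (P1, W) has each player best-responding; Nash payoffs (15, 9).
Wexler's commitment gain: 12 − 9 = 3.

3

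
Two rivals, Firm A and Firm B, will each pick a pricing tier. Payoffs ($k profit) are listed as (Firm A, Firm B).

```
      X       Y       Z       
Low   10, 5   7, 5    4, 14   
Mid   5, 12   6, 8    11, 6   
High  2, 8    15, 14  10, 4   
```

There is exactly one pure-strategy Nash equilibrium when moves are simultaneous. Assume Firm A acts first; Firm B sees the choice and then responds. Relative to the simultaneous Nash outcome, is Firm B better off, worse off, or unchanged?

unchanged

Work backward from Firm B's decision.
- Low: BR = Z, leader payoff 4.
- Mid: BR = X, leader payoff 5.
- High: BR = Y, leader payoff 15.
Among 4, 5, 15, the best is 15 at High. Subgame-perfect outcome: (High, Y) with payoffs (15, 14).
For the simultaneous game, intersect best replies.
Firm A's best replies: X→Low; Y→High; Z→Mid.
Firm B's best replies: Low→Z; Mid→X; High→Y.
The unique mutual best reply is (High, Y), giving (15, 14).
Firm B earns 14 sequentially versus 14 at the Nash outcome: unchanged.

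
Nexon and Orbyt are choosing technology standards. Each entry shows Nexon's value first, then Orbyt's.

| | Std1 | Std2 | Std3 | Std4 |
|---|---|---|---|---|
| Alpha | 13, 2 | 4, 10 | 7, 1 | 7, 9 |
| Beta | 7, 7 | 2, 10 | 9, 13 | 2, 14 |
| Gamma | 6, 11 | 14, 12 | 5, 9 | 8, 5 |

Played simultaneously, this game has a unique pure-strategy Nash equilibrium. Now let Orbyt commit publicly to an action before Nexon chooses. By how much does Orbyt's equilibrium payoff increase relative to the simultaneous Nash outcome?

Backward induction with Orbyt moving first.
- Std1: Nexon compares 13, 7, 6 and picks Alpha; Orbyt would get 2.
- Std2: Nexon compares 4, 2, 14 and picks Gamma; Orbyt would get 12.
- Std3: Nexon compares 7, 9, 5 and picks Beta; Orbyt would get 13.
- Std4: Nexon compares 7, 2, 8 and picks Gamma; Orbyt would get 5.
Orbyt's induced payoffs are 2, 12, 13, 5, so Orbyt commits to Std3. Subgame-perfect outcome: (Beta, Std3) with payoffs (9, 13).
Now find the simultaneous Nash equilibrium.
Nexon's best replies: Std1→Alpha; Std2→Gamma; Std3→Beta; Std4→Gamma.
Orbyt's best replies: Alpha→Std2; Beta→Std4; Gamma→Std2.
Only (Gamma, Std2) has each player best-responding; Nash payoffs (14, 12).
Orbyt's commitment gain: 13 − 12 = 1.

1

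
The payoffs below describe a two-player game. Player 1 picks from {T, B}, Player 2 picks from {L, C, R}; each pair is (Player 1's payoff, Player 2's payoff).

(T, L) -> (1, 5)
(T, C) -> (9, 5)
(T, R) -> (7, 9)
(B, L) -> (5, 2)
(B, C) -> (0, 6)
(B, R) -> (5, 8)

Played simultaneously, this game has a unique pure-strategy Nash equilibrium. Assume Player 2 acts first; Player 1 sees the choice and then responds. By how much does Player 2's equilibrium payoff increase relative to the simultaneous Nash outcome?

Player 1 best-responds to each possible Player 2 move:
- L: Player 1 compares 1, 5 and picks B; Player 2 would get 2.
- C: Player 1 compares 9, 0 and picks T; Player 2 would get 5.
- R: Player 1 compares 7, 5 and picks T; Player 2 would get 9.
Maximizing over 2, 5, 9, Player 2 chooses R. Subgame-perfect outcome: (T, R) with payoffs (7, 9).
Now find the simultaneous Nash equilibrium.
Player 1's best replies: L→B; C→T; R→T.
Player 2's best replies: T→R; B→R.
The unique mutual best reply is (T, R), giving (7, 9).
Player 2's commitment gain: 9 − 9 = 0.

0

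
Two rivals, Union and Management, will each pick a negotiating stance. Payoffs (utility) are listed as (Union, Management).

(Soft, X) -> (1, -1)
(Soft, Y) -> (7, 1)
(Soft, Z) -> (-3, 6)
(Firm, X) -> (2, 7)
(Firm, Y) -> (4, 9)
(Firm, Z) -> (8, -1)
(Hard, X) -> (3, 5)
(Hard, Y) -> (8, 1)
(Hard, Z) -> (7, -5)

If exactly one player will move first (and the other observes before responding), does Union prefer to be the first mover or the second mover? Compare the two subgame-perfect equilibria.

first

If Union leads: Management's best replies are Soft→Z, Firm→Y, Hard→X; Union's induced payoffs -3, 4, 3; outcome (Firm, Y), payoffs (4, 9).
If Management leads: Union's best replies are X→Hard, Y→Hard, Z→Firm; Management's induced payoffs 5, 1, -1; outcome (Hard, X), payoffs (3, 5).
Union gets 4 moving first and 3 moving second, so Union prefers to move first.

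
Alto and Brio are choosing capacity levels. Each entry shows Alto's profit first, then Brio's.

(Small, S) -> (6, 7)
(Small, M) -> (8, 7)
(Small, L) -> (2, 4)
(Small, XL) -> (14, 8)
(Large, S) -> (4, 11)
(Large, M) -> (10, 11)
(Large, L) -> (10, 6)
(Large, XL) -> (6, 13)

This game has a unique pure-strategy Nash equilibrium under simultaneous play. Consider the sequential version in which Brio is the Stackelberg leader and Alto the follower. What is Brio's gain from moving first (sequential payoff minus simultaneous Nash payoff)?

3

Work backward from Alto's decision.
- S: Alto compares 6, 4 and picks Small; Brio would get 7.
- M: Alto compares 8, 10 and picks Large; Brio would get 11.
- L: Alto compares 2, 10 and picks Large; Brio would get 6.
- XL: Alto compares 14, 6 and picks Small; Brio would get 8.
Maximizing over 7, 11, 6, 8, Brio chooses M. Subgame-perfect outcome: (Large, M) with payoffs (10, 11).
Under simultaneous play:
Alto's best replies: S→Small; M→Large; L→Large; XL→Small.
Brio's best replies: Small→XL; Large→XL.
Only (Small, XL) has each player best-responding; Nash payoffs (14, 8).
Brio's commitment gain: 11 − 8 = 3.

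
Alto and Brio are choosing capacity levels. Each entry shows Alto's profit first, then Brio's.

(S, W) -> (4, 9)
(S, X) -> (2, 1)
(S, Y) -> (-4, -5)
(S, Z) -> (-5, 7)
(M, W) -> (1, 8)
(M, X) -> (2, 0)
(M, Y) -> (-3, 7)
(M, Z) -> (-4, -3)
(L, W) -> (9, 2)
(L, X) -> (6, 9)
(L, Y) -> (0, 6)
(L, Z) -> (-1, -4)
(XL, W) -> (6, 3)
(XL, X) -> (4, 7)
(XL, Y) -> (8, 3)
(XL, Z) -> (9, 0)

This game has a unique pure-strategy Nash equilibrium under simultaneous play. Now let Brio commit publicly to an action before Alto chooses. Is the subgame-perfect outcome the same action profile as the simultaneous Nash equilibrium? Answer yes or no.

Alto best-responds to each possible Brio move:
- W: Alto compares 4, 1, 9, 6 and picks L; Brio would get 2.
- X: Alto compares 2, 2, 6, 4 and picks L; Brio would get 9.
- Y: Alto compares -4, -3, 0, 8 and picks XL; Brio would get 3.
- Z: Alto compares -5, -4, -1, 9 and picks XL; Brio would get 0.
Maximizing over 2, 9, 3, 0, Brio chooses X. Subgame-perfect outcome: (L, X) with payoffs (6, 9).
For the simultaneous game, intersect best replies.
Alto's best replies: W→L; X→L; Y→XL; Z→XL.
Brio's best replies: S→W; M→W; L→X; XL→X.
Only (L, X) has each player best-responding; Nash payoffs (6, 9).
Sequential outcome (L, X) coincides with the Nash profile (L, X).

yes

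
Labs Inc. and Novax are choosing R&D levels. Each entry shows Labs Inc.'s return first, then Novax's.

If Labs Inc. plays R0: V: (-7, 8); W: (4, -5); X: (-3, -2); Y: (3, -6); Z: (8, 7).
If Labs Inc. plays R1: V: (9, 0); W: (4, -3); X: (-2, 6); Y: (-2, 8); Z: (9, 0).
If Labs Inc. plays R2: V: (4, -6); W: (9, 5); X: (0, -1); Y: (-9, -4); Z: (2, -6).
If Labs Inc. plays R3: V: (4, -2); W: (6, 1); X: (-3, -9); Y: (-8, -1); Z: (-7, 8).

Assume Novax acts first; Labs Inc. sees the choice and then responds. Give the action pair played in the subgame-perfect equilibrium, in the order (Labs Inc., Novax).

Backward induction with Novax moving first.
- V → Labs Inc. plays R1 (best of -7, 9, 4, 4); Novax gets 0.
- W → Labs Inc. plays R2 (best of 4, 4, 9, 6); Novax gets 5.
- X → Labs Inc. plays R2 (best of -3, -2, 0, -3); Novax gets -1.
- Y → Labs Inc. plays R0 (best of 3, -2, -9, -8); Novax gets -6.
- Z → Labs Inc. plays R1 (best of 8, 9, 2, -7); Novax gets 0.
Among 0, 5, -1, -6, 0, the best is 5 at W. Subgame-perfect outcome: (R2, W) with payoffs (9, 5).

(R2, W)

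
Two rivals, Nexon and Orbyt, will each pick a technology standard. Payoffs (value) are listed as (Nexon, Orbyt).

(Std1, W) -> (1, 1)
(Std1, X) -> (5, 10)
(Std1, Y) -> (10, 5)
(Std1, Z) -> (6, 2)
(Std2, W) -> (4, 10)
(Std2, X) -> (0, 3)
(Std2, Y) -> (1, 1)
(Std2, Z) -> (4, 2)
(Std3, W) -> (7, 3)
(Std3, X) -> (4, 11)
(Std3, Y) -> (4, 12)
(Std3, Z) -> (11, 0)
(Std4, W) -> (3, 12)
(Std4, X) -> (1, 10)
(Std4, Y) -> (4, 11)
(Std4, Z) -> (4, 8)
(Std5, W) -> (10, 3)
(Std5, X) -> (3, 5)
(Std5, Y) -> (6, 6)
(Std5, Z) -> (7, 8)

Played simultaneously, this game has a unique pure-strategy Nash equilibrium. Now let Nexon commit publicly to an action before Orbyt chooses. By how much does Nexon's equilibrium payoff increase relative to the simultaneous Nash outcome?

Orbyt best-responds to each possible Nexon move:
- Std1: BR = X, leader payoff 5.
- Std2: BR = W, leader payoff 4.
- Std3: BR = Y, leader payoff 4.
- Std4: BR = W, leader payoff 3.
- Std5: BR = Z, leader payoff 7.
Among 5, 4, 4, 3, 7, the best is 7 at Std5. Subgame-perfect outcome: (Std5, Z) with payoffs (7, 8).
Under simultaneous play:
Nexon's best replies: W→Std5; X→Std1; Y→Std1; Z→Std3.
Orbyt's best replies: Std1→X; Std2→W; Std3→Y; Std4→W; Std5→Z.
The unique mutual best reply is (Std1, X), giving (5, 10).
Nexon's commitment gain: 7 − 5 = 2.

2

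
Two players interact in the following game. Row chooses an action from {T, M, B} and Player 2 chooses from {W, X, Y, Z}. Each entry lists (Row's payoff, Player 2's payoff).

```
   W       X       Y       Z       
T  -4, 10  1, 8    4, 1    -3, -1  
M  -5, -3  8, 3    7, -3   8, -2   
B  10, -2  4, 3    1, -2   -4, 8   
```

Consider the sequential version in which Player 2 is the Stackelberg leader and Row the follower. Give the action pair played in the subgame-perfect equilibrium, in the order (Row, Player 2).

(M, X)

Work backward from Row's decision.
- W: BR = B, leader payoff -2.
- X: BR = M, leader payoff 3.
- Y: BR = M, leader payoff -3.
- Z: BR = M, leader payoff -2.
Among -2, 3, -3, -2, the best is 3 at X. Subgame-perfect outcome: (M, X) with payoffs (8, 3).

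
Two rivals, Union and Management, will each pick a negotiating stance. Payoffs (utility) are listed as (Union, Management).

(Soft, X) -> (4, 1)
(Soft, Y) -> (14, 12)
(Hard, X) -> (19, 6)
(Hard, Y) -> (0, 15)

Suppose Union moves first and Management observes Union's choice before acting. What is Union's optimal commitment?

Solve by backward induction (Union leads).
- Soft: Management compares 1, 12 and picks Y; Union would get 14.
- Hard: Management compares 6, 15 and picks Y; Union would get 0.
Union's induced payoffs are 14, 0, so Union commits to Soft. Subgame-perfect outcome: (Soft, Y) with payoffs (14, 12).

Soft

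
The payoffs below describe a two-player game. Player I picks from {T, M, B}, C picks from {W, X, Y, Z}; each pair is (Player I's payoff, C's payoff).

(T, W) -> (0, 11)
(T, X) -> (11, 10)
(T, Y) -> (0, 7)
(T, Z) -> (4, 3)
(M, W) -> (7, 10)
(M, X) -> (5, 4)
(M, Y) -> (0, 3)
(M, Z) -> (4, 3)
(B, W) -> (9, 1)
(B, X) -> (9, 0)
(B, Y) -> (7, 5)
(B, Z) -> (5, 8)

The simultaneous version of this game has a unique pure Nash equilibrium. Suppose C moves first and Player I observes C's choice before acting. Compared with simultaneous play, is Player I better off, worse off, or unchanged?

Work backward from Player I's decision.
- W: Player I compares 0, 7, 9 and picks B; C would get 1.
- X: Player I compares 11, 5, 9 and picks T; C would get 10.
- Y: Player I compares 0, 0, 7 and picks B; C would get 5.
- Z: Player I compares 4, 4, 5 and picks B; C would get 8.
Maximizing over 1, 10, 5, 8, C chooses X. Subgame-perfect outcome: (T, X) with payoffs (11, 10).
For the simultaneous game, intersect best replies.
Player I's best replies: W→B; X→T; Y→B; Z→B.
C's best replies: T→W; M→W; B→Z.
Only (B, Z) has each player best-responding; Nash payoffs (5, 8).
Player I earns 11 sequentially versus 5 at the Nash outcome: better off.

better off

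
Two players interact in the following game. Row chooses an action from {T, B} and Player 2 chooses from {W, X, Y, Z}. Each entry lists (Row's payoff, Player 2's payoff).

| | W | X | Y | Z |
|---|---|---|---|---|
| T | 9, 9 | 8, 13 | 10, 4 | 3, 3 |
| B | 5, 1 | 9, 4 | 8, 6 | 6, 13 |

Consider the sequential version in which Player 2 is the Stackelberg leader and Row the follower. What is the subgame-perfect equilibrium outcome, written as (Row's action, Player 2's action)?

(B, Z)

Row best-responds to each possible Player 2 move:
- W → Row plays T (best of 9, 5); Player 2 gets 9.
- X → Row plays B (best of 8, 9); Player 2 gets 4.
- Y → Row plays T (best of 10, 8); Player 2 gets 4.
- Z → Row plays B (best of 3, 6); Player 2 gets 13.
Player 2's induced payoffs are 9, 4, 4, 13, so Player 2 commits to Z. Subgame-perfect outcome: (B, Z) with payoffs (6, 13).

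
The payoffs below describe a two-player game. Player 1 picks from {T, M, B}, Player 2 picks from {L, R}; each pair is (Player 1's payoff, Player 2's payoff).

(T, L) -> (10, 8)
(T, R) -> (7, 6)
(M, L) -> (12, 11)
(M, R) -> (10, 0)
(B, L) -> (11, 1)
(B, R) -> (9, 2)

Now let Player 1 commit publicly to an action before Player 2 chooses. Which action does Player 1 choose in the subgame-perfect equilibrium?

M

Work backward from Player 2's decision.
- T: BR = L, leader payoff 10.
- M: BR = L, leader payoff 12.
- B: BR = R, leader payoff 9.
Player 1's induced payoffs are 10, 12, 9, so Player 1 commits to M. Subgame-perfect outcome: (M, L) with payoffs (12, 11).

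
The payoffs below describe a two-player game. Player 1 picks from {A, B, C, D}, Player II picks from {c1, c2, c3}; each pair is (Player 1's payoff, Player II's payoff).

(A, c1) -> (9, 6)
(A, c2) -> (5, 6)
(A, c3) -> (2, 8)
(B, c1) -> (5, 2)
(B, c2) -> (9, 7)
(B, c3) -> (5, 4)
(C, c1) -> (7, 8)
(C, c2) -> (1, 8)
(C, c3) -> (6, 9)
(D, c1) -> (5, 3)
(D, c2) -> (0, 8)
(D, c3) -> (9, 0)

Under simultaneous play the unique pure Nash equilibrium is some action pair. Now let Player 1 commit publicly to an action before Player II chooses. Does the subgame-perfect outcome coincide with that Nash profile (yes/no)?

yes

Backward induction with Player 1 moving first.
- A: BR = c3, leader payoff 2.
- B: BR = c2, leader payoff 9.
- C: BR = c3, leader payoff 6.
- D: BR = c2, leader payoff 0.
Player 1's induced payoffs are 2, 9, 6, 0, so Player 1 commits to B. Subgame-perfect outcome: (B, c2) with payoffs (9, 7).
Under simultaneous play:
Player 1's best replies: c1→A; c2→B; c3→D.
Player II's best replies: A→c3; B→c2; C→c3; D→c2.
The unique mutual best reply is (B, c2), giving (9, 7).
Sequential outcome (B, c2) coincides with the Nash profile (B, c2).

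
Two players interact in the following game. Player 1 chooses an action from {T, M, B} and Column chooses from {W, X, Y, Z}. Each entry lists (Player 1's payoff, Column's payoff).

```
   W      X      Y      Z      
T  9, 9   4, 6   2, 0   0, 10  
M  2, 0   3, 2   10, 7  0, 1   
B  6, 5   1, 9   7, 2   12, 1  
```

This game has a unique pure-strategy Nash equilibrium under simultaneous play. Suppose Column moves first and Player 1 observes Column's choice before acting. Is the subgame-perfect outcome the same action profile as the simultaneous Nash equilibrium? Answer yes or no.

no

Backward induction with Column moving first.
- W: Player 1 compares 9, 2, 6 and picks T; Column would get 9.
- X: Player 1 compares 4, 3, 1 and picks T; Column would get 6.
- Y: Player 1 compares 2, 10, 7 and picks M; Column would get 7.
- Z: Player 1 compares 0, 0, 12 and picks B; Column would get 1.
Maximizing over 9, 6, 7, 1, Column chooses W. Subgame-perfect outcome: (T, W) with payoffs (9, 9).
Under simultaneous play:
Player 1's best replies: W→T; X→T; Y→M; Z→B.
Column's best replies: T→Z; M→Y; B→X.
The unique mutual best reply is (M, Y), giving (10, 7).
Sequential outcome (T, W) differs from the Nash profile (M, Y).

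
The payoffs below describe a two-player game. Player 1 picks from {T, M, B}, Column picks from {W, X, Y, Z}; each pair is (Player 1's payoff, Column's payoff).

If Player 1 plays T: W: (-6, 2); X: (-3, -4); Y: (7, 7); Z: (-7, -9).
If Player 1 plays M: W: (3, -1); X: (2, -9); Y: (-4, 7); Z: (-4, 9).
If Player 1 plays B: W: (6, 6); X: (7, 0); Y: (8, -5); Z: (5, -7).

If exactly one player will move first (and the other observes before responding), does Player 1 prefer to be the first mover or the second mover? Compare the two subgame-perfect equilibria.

If Player 1 leads: Column's best replies are T→Y, M→Z, B→W; Player 1's induced payoffs 7, -4, 6; outcome (T, Y), payoffs (7, 7).
If Column leads: Player 1's best replies are W→B, X→B, Y→B, Z→B; Column's induced payoffs 6, 0, -5, -7; outcome (B, W), payoffs (6, 6).
Player 1 gets 7 moving first and 6 moving second, so Player 1 prefers to move first.

first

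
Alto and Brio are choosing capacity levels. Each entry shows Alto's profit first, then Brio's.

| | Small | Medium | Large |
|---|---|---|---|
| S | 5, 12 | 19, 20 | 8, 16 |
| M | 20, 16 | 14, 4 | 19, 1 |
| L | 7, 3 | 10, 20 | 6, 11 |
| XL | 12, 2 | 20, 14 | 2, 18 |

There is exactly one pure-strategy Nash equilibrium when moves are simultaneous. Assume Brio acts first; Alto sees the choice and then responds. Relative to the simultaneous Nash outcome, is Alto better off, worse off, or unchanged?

unchanged

Solve by backward induction (Brio leads).
- Small → Alto plays M (best of 5, 20, 7, 12); Brio gets 16.
- Medium → Alto plays XL (best of 19, 14, 10, 20); Brio gets 14.
- Large → Alto plays M (best of 8, 19, 6, 2); Brio gets 1.
Maximizing over 16, 14, 1, Brio chooses Small. Subgame-perfect outcome: (M, Small) with payoffs (20, 16).
For the simultaneous game, intersect best replies.
Alto's best replies: Small→M; Medium→XL; Large→M.
Brio's best replies: S→Medium; M→Small; L→Medium; XL→Large.
Only (M, Small) has each player best-responding; Nash payoffs (20, 16).
Alto earns 20 sequentially versus 20 at the Nash outcome: unchanged.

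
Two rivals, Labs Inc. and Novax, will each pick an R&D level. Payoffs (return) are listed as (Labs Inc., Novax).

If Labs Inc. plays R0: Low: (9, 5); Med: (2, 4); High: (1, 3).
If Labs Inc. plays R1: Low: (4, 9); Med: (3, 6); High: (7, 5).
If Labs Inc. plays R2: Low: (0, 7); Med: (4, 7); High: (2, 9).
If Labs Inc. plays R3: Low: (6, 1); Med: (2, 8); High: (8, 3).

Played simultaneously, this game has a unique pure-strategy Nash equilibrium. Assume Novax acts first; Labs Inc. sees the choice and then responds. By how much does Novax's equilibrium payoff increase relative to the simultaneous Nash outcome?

2

Labs Inc. best-responds to each possible Novax move:
- Low: BR = R0, leader payoff 5.
- Med: BR = R2, leader payoff 7.
- High: BR = R3, leader payoff 3.
Maximizing over 5, 7, 3, Novax chooses Med. Subgame-perfect outcome: (R2, Med) with payoffs (4, 7).
Now find the simultaneous Nash equilibrium.
Labs Inc.'s best replies: Low→R0; Med→R2; High→R3.
Novax's best replies: R0→Low; R1→Low; R2→High; R3→Med.
The unique mutual best reply is (R0, Low), giving (9, 5).
Novax's commitment gain: 7 − 5 = 2.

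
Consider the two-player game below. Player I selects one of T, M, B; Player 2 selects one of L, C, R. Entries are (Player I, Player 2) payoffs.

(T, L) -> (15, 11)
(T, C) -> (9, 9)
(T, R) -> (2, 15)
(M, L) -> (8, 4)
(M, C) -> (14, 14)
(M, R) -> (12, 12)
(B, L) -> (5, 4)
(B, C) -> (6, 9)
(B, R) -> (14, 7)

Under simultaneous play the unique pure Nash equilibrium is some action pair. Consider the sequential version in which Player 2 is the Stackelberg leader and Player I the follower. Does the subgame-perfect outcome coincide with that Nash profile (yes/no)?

Solve by backward induction (Player 2 leads).
- L: Player I compares 15, 8, 5 and picks T; Player 2 would get 11.
- C: Player I compares 9, 14, 6 and picks M; Player 2 would get 14.
- R: Player I compares 2, 12, 14 and picks B; Player 2 would get 7.
Maximizing over 11, 14, 7, Player 2 chooses C. Subgame-perfect outcome: (M, C) with payoffs (14, 14).
For the simultaneous game, intersect best replies.
Player I's best replies: L→T; C→M; R→B.
Player 2's best replies: T→R; M→C; B→C.
The unique mutual best reply is (M, C), giving (14, 14).
Sequential outcome (M, C) coincides with the Nash profile (M, C).

yes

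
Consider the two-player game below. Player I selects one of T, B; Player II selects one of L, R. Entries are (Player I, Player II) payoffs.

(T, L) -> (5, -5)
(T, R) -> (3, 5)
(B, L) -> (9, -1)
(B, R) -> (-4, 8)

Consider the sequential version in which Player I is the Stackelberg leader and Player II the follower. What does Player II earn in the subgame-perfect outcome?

5

Work backward from Player II's decision.
- T: BR = R, leader payoff 3.
- B: BR = R, leader payoff -4.
Among 3, -4, the best is 3 at T. Subgame-perfect outcome: (T, R) with payoffs (3, 5).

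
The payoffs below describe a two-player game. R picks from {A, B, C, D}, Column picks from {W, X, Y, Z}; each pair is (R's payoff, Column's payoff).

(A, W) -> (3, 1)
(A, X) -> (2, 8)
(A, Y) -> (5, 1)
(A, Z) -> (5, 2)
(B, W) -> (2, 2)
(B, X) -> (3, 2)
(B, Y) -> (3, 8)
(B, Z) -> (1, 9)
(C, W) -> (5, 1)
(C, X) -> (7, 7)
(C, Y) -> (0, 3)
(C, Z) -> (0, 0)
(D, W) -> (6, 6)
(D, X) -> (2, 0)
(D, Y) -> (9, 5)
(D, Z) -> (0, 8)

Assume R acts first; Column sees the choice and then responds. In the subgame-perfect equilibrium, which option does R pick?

C

Work backward from Column's decision.
- A: Column compares 1, 8, 1, 2 and picks X; R would get 2.
- B: Column compares 2, 2, 8, 9 and picks Z; R would get 1.
- C: Column compares 1, 7, 3, 0 and picks X; R would get 7.
- D: Column compares 6, 0, 5, 8 and picks Z; R would get 0.
Among 2, 1, 7, 0, the best is 7 at C. Subgame-perfect outcome: (C, X) with payoffs (7, 7).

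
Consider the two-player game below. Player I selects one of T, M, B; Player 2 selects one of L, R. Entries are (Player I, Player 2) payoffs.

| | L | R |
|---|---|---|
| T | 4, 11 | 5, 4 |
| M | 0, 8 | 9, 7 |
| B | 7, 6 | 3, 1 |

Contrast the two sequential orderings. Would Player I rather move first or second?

If Player I leads: Player 2's best replies are T→L, M→L, B→L; Player I's induced payoffs 4, 0, 7; outcome (B, L), payoffs (7, 6).
If Player 2 leads: Player I's best replies are L→B, R→M; Player 2's induced payoffs 6, 7; outcome (M, R), payoffs (9, 7).
Player I gets 7 moving first and 9 moving second, so Player I prefers to move second.

second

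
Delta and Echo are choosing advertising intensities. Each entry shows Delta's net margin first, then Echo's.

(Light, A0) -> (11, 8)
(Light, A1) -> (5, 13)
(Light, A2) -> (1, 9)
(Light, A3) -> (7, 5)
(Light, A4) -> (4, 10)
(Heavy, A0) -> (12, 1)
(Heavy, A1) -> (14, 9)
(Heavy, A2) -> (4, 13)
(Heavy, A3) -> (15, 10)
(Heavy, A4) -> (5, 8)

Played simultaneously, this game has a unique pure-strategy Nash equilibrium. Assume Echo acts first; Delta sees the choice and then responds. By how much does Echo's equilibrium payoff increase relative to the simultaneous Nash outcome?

0

Solve by backward induction (Echo leads).
- A0: Delta compares 11, 12 and picks Heavy; Echo would get 1.
- A1: Delta compares 5, 14 and picks Heavy; Echo would get 9.
- A2: Delta compares 1, 4 and picks Heavy; Echo would get 13.
- A3: Delta compares 7, 15 and picks Heavy; Echo would get 10.
- A4: Delta compares 4, 5 and picks Heavy; Echo would get 8.
Maximizing over 1, 9, 13, 10, 8, Echo chooses A2. Subgame-perfect outcome: (Heavy, A2) with payoffs (4, 13).
Now find the simultaneous Nash equilibrium.
Delta's best replies: A0→Heavy; A1→Heavy; A2→Heavy; A3→Heavy; A4→Heavy.
Echo's best replies: Light→A1; Heavy→A2.
The unique mutual best reply is (Heavy, A2), giving (4, 13).
Echo's commitment gain: 13 − 13 = 0.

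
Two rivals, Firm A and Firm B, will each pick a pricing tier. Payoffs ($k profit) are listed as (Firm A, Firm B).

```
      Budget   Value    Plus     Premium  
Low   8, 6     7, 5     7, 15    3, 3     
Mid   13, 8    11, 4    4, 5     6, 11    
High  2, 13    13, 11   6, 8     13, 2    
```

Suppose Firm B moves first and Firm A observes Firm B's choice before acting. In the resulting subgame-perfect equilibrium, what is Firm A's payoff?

7

Work backward from Firm A's decision.
- Budget: Firm A compares 8, 13, 2 and picks Mid; Firm B would get 8.
- Value: Firm A compares 7, 11, 13 and picks High; Firm B would get 11.
- Plus: Firm A compares 7, 4, 6 and picks Low; Firm B would get 15.
- Premium: Firm A compares 3, 6, 13 and picks High; Firm B would get 2.
Maximizing over 8, 11, 15, 2, Firm B chooses Plus. Subgame-perfect outcome: (Low, Plus) with payoffs (7, 15).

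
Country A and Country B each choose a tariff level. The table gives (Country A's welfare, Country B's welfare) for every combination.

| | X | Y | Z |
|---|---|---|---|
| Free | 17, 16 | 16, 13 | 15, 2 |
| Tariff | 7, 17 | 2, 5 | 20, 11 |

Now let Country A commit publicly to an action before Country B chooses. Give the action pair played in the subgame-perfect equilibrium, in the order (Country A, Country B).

Work backward from Country B's decision.
- Free: BR = X, leader payoff 17.
- Tariff: BR = X, leader payoff 7.
Maximizing over 17, 7, Country A chooses Free. Subgame-perfect outcome: (Free, X) with payoffs (17, 16).

(Free, X)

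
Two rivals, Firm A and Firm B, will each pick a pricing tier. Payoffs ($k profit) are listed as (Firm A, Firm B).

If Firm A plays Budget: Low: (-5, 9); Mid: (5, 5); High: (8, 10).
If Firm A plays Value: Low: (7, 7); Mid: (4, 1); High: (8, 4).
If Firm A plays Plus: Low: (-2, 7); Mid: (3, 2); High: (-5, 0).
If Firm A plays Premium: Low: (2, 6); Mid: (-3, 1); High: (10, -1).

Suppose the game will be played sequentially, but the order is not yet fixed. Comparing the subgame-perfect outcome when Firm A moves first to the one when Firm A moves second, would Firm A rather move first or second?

first

If Firm A leads: Firm B's best replies are Budget→High, Value→Low, Plus→Low, Premium→Low; Firm A's induced payoffs 8, 7, -2, 2; outcome (Budget, High), payoffs (8, 10).
If Firm B leads: Firm A's best replies are Low→Value, Mid→Budget, High→Premium; Firm B's induced payoffs 7, 5, -1; outcome (Value, Low), payoffs (7, 7).
Firm A gets 8 moving first and 7 moving second, so Firm A prefers to move first.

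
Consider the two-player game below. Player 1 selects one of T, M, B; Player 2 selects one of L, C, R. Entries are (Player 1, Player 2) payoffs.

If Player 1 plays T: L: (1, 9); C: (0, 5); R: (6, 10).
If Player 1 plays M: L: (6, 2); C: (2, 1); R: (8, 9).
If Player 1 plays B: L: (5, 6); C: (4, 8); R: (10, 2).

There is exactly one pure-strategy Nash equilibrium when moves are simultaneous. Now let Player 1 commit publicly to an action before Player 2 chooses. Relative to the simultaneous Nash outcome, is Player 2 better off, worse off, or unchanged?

Work backward from Player 2's decision.
- T: Player 2 compares 9, 5, 10 and picks R; Player 1 would get 6.
- M: Player 2 compares 2, 1, 9 and picks R; Player 1 would get 8.
- B: Player 2 compares 6, 8, 2 and picks C; Player 1 would get 4.
Maximizing over 6, 8, 4, Player 1 chooses M. Subgame-perfect outcome: (M, R) with payoffs (8, 9).
Under simultaneous play:
Player 1's best replies: L→M; C→B; R→B.
Player 2's best replies: T→R; M→R; B→C.
The unique mutual best reply is (B, C), giving (4, 8).
Player 2 earns 9 sequentially versus 8 at the Nash outcome: better off.

better off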